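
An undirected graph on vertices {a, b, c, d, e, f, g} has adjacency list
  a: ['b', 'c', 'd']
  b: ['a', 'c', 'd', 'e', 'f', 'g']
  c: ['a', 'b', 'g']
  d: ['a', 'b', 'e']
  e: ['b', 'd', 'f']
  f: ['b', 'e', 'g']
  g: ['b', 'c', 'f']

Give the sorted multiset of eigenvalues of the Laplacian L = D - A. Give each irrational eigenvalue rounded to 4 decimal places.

With the vertex order [a, b, c, d, e, f, g], the degrees are [3, 6, 3, 3, 3, 3, 3], giving D = diag(3, 6, 3, 3, 3, 3, 3) and L = D - A. The multiplicity of 0 as a Laplacian eigenvalue equals the number of connected components. The single zero eigenvalue shows the graph is connected. The eigenvalues sum to 24, which equals trace(L) = 2|E|.

[0, 2, 2, 4, 4, 5, 7]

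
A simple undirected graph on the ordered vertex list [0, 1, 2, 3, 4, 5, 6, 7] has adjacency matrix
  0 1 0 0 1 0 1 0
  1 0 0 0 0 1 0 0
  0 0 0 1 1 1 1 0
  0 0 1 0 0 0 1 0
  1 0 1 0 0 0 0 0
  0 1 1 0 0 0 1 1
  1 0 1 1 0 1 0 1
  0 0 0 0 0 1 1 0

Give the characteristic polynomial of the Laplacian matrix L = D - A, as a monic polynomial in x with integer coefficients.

x^8 - 24x^7 + 235x^6 - 1212x^5 + 3544x^4 - 5864x^3 + 5088x^2 - 1792x

Each diagonal entry of L is the vertex degree and each off-diagonal entry is -1 where an edge is present, 0 otherwise; in the order [0, 1, 2, 3, 4, 5, 6, 7] the diagonal is [3, 2, 4, 2, 2, 4, 5, 2]. L has integer entries, so p(x) = det(xI - L) has integer coefficients. Expanding the determinant yields x^8 - 24x^7 + 235x^6 - 1212x^5 + 3544x^4 - 5864x^3 + 5088x^2 - 1792x. The constant term is 0 because L is singular (the all-ones vector lies in its kernel). By the matrix-tree theorem the graph has (1/8) * product of the nonzero eigenvalues = 224 spanning trees. There is one zero in the spectrum, matching the 1 component.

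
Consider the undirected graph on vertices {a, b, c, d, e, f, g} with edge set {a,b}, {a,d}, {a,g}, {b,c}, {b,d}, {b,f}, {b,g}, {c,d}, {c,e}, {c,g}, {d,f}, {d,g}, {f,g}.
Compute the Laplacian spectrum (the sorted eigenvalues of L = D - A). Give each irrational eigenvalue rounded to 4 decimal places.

Reading degrees in the order [a, b, c, d, e, f, g] gives [3, 5, 4, 5, 1, 3, 5]; set D = diag(3, 5, 4, 5, 1, 3, 5) and form L = D - A. Diagonalising L (or applying a numerical eigensolver to the 7x7 matrix) gives the spectrum above. The single zero eigenvalue shows the graph is connected. By the matrix-tree theorem the graph has (1/7) * product of the nonzero eigenvalues = 324 spanning trees. The eigenvalues sum to 26, which equals trace(L) = 2|E|.

[0, 0.8674, 3, 3.8596, 6, 6, 6.2731]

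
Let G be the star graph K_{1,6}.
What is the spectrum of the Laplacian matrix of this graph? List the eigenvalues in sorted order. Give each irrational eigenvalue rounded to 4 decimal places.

The graph has 7 vertices and degree multiset [6, 1, 1, 1, 1, 1, 1]; D is the diagonal matrix of degrees and L = D - A. Since every row of L sums to 0, the all-ones vector is in the kernel and 0 is an eigenvalue. By the matrix-tree theorem the graph has (1/7) * product of the nonzero eigenvalues = 1 spanning tree.

[0, 1, 1, 1, 1, 1, 7]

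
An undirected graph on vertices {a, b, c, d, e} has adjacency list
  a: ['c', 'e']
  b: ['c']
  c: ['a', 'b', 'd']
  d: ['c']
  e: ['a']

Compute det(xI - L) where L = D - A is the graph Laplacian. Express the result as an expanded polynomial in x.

Reading degrees in the order [a, b, c, d, e] gives [2, 1, 3, 1, 1]; set D = diag(2, 1, 3, 1, 1) and form L = D - A. L has integer entries, so p(x) = det(xI - L) has integer coefficients. Expanding the determinant yields x^5 - 8x^4 + 20x^3 - 18x^2 + 5x. The coefficient of x^4 equals -trace(L) = -8, matching the sum of degrees. By the matrix-tree theorem the graph has (1/5) * product of the nonzero eigenvalues = 1 spanning tree.

x^5 - 8x^4 + 20x^3 - 18x^2 + 5x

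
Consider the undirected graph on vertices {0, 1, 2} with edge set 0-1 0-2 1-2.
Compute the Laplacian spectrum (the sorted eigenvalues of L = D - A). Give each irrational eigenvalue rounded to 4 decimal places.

[0, 3, 3]

Reading degrees in the order [0, 1, 2] gives [2, 2, 2]; set D = diag(2, 2, 2) and form L = D - A. Since every row of L sums to 0, the all-ones vector is in the kernel and 0 is an eigenvalue. The single zero eigenvalue shows the graph is connected. The eigenvalues sum to 6, which equals trace(L) = 2|E|. The largest eigenvalue, 3, is at most the vertex count 3.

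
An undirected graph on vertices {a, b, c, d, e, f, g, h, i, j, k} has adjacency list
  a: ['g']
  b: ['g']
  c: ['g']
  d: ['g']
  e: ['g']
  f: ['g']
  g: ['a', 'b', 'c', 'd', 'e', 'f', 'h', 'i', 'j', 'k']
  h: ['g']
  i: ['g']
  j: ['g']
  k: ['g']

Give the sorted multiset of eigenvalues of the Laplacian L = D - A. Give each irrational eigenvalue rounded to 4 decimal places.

[0, 1, 1, 1, 1, 1, 1, 1, 1, 1, 11]

Reading degrees in the order [a, b, c, d, e, f, g, h, i, j, k] gives [1, 1, 1, 1, 1, 1, 10, 1, 1, 1, 1]; set D = diag(1, 1, 1, 1, 1, 1, 10, 1, 1, 1, 1) and form L = D - A. The multiplicity of 0 as a Laplacian eigenvalue equals the number of connected components. By the matrix-tree theorem the graph has (1/11) * product of the nonzero eigenvalues = 1 spanning tree. There is one zero in the spectrum, matching the 1 component.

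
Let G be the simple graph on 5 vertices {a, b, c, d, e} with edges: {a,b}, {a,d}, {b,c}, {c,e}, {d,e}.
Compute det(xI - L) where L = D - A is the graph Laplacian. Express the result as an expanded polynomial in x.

x^5 - 10x^4 + 35x^3 - 50x^2 + 25x

Reading degrees in the order [a, b, c, d, e] gives [2, 2, 2, 2, 2]; set D = diag(2, 2, 2, 2, 2) and form L = D - A. L has integer entries, so p(x) = det(xI - L) has integer coefficients. Expanding the determinant yields x^5 - 10x^4 + 35x^3 - 50x^2 + 25x. Since p(0) = det(-L) = 0, x divides p(x). The largest eigenvalue, 3.6180, is at most the vertex count 5.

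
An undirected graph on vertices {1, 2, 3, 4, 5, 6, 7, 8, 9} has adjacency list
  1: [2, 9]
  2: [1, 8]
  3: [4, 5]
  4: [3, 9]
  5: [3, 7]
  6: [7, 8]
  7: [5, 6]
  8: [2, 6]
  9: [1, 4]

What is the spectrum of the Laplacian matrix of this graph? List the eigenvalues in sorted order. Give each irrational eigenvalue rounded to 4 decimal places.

[0, 0.4679, 0.4679, 1.6527, 1.6527, 3, 3, 3.8794, 3.8794]

With the vertex order [1, 2, 3, 4, 5, 6, 7, 8, 9], the degrees are [2, 2, 2, 2, 2, 2, 2, 2, 2], giving D = diag(2, 2, 2, 2, 2, 2, 2, 2, 2) and L = D - A. Diagonalising L (or applying a numerical eigensolver to the 9x9 matrix) gives the spectrum above. The single zero eigenvalue shows the graph is connected.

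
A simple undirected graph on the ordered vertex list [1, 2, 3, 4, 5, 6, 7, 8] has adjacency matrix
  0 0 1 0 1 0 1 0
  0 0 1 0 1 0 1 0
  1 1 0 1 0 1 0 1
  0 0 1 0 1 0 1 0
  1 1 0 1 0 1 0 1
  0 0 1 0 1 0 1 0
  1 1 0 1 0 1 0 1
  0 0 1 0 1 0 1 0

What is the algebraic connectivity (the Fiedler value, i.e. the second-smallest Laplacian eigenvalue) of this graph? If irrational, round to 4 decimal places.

3

With the vertex order [1, 2, 3, 4, 5, 6, 7, 8], the degrees are [3, 3, 5, 3, 5, 3, 5, 3], giving D = diag(3, 3, 5, 3, 5, 3, 5, 3) and L = D - A. The sorted Laplacian eigenvalues are [0, 3, 3, 3, 3, 5, 5, 8]; the algebraic connectivity is the second entry, 3. There is one zero in the spectrum, matching the 1 component.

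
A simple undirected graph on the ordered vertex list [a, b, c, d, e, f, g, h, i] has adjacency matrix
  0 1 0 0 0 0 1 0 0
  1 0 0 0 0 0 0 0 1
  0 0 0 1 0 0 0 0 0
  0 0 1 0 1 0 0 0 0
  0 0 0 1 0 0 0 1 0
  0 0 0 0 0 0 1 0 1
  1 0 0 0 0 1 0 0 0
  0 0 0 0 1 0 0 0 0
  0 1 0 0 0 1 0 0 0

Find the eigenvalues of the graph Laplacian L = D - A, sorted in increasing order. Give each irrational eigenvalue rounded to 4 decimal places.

[0, 0, 0.5858, 1.3820, 1.3820, 2, 3.4142, 3.6180, 3.6180]

Each diagonal entry of L is the vertex degree and each off-diagonal entry is -1 where an edge is present, 0 otherwise; in the order [a, b, c, d, e, f, g, h, i] the diagonal is [2, 2, 1, 2, 2, 2, 2, 1, 2]. The multiplicity of 0 as a Laplacian eigenvalue equals the number of connected components. The 2 zero eigenvalues correspond to the 2 connected components. There are 2 zeros in the spectrum, matching the 2 components. The largest eigenvalue, 3.6180, is at most the vertex count 9.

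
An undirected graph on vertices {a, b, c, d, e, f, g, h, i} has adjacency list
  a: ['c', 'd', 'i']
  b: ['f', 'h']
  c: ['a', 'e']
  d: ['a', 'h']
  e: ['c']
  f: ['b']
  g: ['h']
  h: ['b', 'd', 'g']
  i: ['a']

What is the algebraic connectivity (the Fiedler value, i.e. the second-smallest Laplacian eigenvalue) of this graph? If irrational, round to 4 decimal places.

0.1729

Reading degrees in the order [a, b, c, d, e, f, g, h, i] gives [3, 2, 2, 2, 1, 1, 1, 3, 1]; set D = diag(3, 2, 2, 2, 1, 1, 1, 3, 1) and form L = D - A. The smallest Laplacian eigenvalue is always 0. The next one, lambda_2 = 0.1729, measures how hard the graph is to disconnect: larger values mean better connectivity. There is one zero in the spectrum, matching the 1 component. The eigenvalues sum to 16, which equals trace(L) = 2|E|.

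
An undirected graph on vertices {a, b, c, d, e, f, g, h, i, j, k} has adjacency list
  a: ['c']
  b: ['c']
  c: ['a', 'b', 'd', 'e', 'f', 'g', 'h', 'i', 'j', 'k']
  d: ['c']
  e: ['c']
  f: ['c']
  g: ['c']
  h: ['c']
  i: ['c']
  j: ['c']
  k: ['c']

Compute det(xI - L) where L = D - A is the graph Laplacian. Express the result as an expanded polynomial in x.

x^11 - 20x^10 + 135x^9 - 480x^8 + 1050x^7 - 1512x^6 + 1470x^5 - 960x^4 + 405x^3 - 100x^2 + 11x

Reading degrees in the order [a, b, c, d, e, f, g, h, i, j, k] gives [1, 1, 10, 1, 1, 1, 1, 1, 1, 1, 1]; set D = diag(1, 1, 10, 1, 1, 1, 1, 1, 1, 1, 1) and form L = D - A. Computing det(xI - L) by cofactor expansion (or equivalently via sum-over-permutations) gives x^11 - 20x^10 + 135x^9 - 480x^8 + 1050x^7 - 1512x^6 + 1470x^5 - 960x^4 + 405x^3 - 100x^2 + 11x. Since p(0) = det(-L) = 0, x divides p(x). By the matrix-tree theorem the graph has (1/11) * product of the nonzero eigenvalues = 1 spanning tree. The eigenvalues sum to 20, which equals trace(L) = 2|E|.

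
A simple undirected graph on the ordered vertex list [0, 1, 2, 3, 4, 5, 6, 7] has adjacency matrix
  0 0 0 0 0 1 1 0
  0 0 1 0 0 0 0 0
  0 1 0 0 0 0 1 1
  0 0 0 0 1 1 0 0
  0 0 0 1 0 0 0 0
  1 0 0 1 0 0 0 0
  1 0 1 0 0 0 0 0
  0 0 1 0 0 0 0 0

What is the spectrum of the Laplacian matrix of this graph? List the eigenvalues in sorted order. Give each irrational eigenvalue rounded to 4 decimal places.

[0, 0.1667, 0.7276, 1, 1.6353, 2.6729, 3.5643, 4.2332]

Reading degrees in the order [0, 1, 2, 3, 4, 5, 6, 7] gives [2, 1, 3, 2, 1, 2, 2, 1]; set D = diag(2, 1, 3, 2, 1, 2, 2, 1) and form L = D - A. L is symmetric positive semidefinite, so every eigenvalue is real and nonnegative. There is one zero in the spectrum, matching the 1 component. The largest eigenvalue, 4.2332, is at most the vertex count 8.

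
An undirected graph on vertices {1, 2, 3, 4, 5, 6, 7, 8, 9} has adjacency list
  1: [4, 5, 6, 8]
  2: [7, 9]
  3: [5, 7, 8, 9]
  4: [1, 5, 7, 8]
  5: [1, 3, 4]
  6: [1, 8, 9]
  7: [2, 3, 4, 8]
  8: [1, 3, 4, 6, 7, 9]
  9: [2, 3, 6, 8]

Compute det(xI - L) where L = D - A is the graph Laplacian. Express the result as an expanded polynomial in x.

Reading degrees in the order [1, 2, 3, 4, 5, 6, 7, 8, 9] gives [4, 2, 4, 4, 3, 3, 4, 6, 4]; set D = diag(4, 2, 4, 4, 3, 3, 4, 6, 4) and form L = D - A. Computing det(xI - L) by cofactor expansion (or equivalently via sum-over-permutations) gives x^9 - 34x^8 + 492x^7 - 3950x^6 + 19201x^5 - 57720x^4 + 104470x^3 - 103708x^2 + 43038x. Since p(0) = det(-L) = 0, x divides p(x).

x^9 - 34x^8 + 492x^7 - 3950x^6 + 19201x^5 - 57720x^4 + 104470x^3 - 103708x^2 + 43038x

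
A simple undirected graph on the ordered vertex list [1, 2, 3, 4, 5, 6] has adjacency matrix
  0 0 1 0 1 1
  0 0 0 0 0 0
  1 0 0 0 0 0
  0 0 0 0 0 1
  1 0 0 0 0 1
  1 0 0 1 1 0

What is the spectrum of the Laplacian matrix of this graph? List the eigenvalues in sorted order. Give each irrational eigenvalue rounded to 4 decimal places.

[0, 0, 0.6972, 1.3820, 3.6180, 4.3028]

Each diagonal entry of L is the vertex degree and each off-diagonal entry is -1 where an edge is present, 0 otherwise; in the order [1, 2, 3, 4, 5, 6] the diagonal is [3, 0, 1, 1, 2, 3]. Since every row of L sums to 0, the all-ones vector is in the kernel and 0 is an eigenvalue. The 2 zero eigenvalues correspond to the 2 connected components. The eigenvalues sum to 10, which equals trace(L) = 2|E|.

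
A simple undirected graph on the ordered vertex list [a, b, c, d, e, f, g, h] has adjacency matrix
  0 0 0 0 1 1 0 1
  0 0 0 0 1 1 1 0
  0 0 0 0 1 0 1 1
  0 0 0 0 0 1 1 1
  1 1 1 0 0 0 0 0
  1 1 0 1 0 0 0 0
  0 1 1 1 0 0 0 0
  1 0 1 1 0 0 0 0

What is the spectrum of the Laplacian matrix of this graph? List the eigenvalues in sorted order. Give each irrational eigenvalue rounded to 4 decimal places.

Reading degrees in the order [a, b, c, d, e, f, g, h] gives [3, 3, 3, 3, 3, 3, 3, 3]; set D = diag(3, 3, 3, 3, 3, 3, 3, 3) and form L = D - A. L is symmetric positive semidefinite, so every eigenvalue is real and nonnegative. The single zero eigenvalue shows the graph is connected. By the matrix-tree theorem the graph has (1/8) * product of the nonzero eigenvalues = 384 spanning trees. There is one zero in the spectrum, matching the 1 component.

[0, 2, 2, 2, 4, 4, 4, 6]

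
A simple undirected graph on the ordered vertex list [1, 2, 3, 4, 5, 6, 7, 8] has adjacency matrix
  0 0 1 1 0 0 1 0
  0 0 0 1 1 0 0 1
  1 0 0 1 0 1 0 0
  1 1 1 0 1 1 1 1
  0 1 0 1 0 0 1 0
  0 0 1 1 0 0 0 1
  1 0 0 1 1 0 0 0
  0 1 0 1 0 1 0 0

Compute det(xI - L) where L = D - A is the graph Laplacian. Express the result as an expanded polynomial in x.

Reading degrees in the order [1, 2, 3, 4, 5, 6, 7, 8] gives [3, 3, 3, 7, 3, 3, 3, 3]; set D = diag(3, 3, 3, 7, 3, 3, 3, 3) and form L = D - A. Computing det(xI - L) by cofactor expansion (or equivalently via sum-over-permutations) gives x^8 - 28x^7 + 322x^6 - 1974x^5 + 6965x^4 - 14126x^3 + 15225x^2 - 6728x. The coefficient of x^7 equals -trace(L) = -28, matching the sum of degrees. By the matrix-tree theorem the graph has (1/8) * product of the nonzero eigenvalues = 841 spanning trees.

x^8 - 28x^7 + 322x^6 - 1974x^5 + 6965x^4 - 14126x^3 + 15225x^2 - 6728x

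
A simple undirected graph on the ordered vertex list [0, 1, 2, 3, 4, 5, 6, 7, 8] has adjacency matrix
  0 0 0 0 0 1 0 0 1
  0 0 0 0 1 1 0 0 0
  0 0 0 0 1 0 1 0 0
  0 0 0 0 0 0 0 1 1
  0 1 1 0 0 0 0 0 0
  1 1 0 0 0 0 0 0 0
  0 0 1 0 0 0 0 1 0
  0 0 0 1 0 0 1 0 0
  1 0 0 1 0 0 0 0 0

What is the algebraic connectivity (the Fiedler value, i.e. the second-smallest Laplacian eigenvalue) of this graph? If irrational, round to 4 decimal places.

0.4679

Each diagonal entry of L is the vertex degree and each off-diagonal entry is -1 where an edge is present, 0 otherwise; in the order [0, 1, 2, 3, 4, 5, 6, 7, 8] the diagonal is [2, 2, 2, 2, 2, 2, 2, 2, 2]. Computing the eigenvalues of L and sorting gives [0, 0.4679, 0.4679, 1.6527, 1.6527, 3, 3, 3.8794, 3.8794]. The Fiedler value lambda_2 = 0.4679 is strictly positive, so the graph is connected.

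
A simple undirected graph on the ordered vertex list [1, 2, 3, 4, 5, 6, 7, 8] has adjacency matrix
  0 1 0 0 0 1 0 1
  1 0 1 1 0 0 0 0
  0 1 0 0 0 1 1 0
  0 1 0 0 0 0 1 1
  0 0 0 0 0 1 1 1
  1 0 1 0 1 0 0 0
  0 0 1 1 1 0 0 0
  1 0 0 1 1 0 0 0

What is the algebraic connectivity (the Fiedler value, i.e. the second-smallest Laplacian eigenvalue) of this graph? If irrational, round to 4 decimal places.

With the vertex order [1, 2, 3, 4, 5, 6, 7, 8], the degrees are [3, 3, 3, 3, 3, 3, 3, 3], giving D = diag(3, 3, 3, 3, 3, 3, 3, 3) and L = D - A. The sorted Laplacian eigenvalues are [0, 2, 2, 2, 4, 4, 4, 6]; the algebraic connectivity is the second entry, 2. By the matrix-tree theorem the graph has (1/8) * product of the nonzero eigenvalues = 384 spanning trees.

2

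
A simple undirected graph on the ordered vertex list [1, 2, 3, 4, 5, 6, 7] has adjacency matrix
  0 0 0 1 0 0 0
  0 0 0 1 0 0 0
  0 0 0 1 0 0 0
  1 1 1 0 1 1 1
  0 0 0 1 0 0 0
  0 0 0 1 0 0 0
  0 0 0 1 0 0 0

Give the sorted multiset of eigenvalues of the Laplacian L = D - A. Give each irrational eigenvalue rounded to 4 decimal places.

[0, 1, 1, 1, 1, 1, 7]

With the vertex order [1, 2, 3, 4, 5, 6, 7], the degrees are [1, 1, 1, 6, 1, 1, 1], giving D = diag(1, 1, 1, 6, 1, 1, 1) and L = D - A. Diagonalising L (or applying a numerical eigensolver to the 7x7 matrix) gives the spectrum above. By the matrix-tree theorem the graph has (1/7) * product of the nonzero eigenvalues = 1 spanning tree.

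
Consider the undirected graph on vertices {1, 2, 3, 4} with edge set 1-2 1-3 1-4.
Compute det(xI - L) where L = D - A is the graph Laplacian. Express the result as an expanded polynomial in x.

With the vertex order [1, 2, 3, 4], the degrees are [3, 1, 1, 1], giving D = diag(3, 1, 1, 1) and L = D - A. The eigenvalues of L are [0, 1, 1, 4]; the characteristic polynomial is the product of (x - lambda_i), which multiplies out to x^4 - 6x^3 + 9x^2 - 4x. The coefficient of x^3 equals -trace(L) = -6, matching the sum of degrees. By the matrix-tree theorem the graph has (1/4) * product of the nonzero eigenvalues = 1 spanning tree. The largest eigenvalue, 4, is at most the vertex count 4.

x^4 - 6x^3 + 9x^2 - 4x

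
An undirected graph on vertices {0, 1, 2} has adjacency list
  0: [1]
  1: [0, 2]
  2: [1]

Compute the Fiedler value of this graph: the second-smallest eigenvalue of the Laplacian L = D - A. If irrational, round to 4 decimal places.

1

With the vertex order [0, 1, 2], the degrees are [1, 2, 1], giving D = diag(1, 2, 1) and L = D - A. Computing the eigenvalues of L and sorting gives [0, 1, 3]. The Fiedler value lambda_2 = 1 is strictly positive, so the graph is connected. The eigenvalues sum to 4, which equals trace(L) = 2|E|. The largest eigenvalue, 3, is at most the vertex count 3.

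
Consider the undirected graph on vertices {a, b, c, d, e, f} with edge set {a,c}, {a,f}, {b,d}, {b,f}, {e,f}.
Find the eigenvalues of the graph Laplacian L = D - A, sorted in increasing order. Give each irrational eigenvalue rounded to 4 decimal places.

[0, 0.3820, 0.6972, 2, 2.6180, 4.3028]

Reading degrees in the order [a, b, c, d, e, f] gives [2, 2, 1, 1, 1, 3]; set D = diag(2, 2, 1, 1, 1, 3) and form L = D - A. The multiplicity of 0 as a Laplacian eigenvalue equals the number of connected components. There is one zero in the spectrum, matching the 1 component. The largest eigenvalue, 4.3028, is at most the vertex count 6.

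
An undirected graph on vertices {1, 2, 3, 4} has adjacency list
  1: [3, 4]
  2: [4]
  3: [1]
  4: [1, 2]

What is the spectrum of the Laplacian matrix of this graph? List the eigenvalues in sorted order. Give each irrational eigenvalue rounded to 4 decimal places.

[0, 0.5858, 2, 3.4142]

Each diagonal entry of L is the vertex degree and each off-diagonal entry is -1 where an edge is present, 0 otherwise; in the order [1, 2, 3, 4] the diagonal is [2, 1, 1, 2]. L is symmetric positive semidefinite, so every eigenvalue is real and nonnegative. The largest eigenvalue, 3.4142, is at most the vertex count 4.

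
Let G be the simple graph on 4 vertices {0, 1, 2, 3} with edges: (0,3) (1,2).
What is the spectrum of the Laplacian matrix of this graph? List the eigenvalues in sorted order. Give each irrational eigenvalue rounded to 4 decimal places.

[0, 0, 2, 2]

Each diagonal entry of L is the vertex degree and each off-diagonal entry is -1 where an edge is present, 0 otherwise; in the order [0, 1, 2, 3] the diagonal is [1, 1, 1, 1]. Since every row of L sums to 0, the all-ones vector is in the kernel and 0 is an eigenvalue. The 2 zero eigenvalues correspond to the 2 connected components. The largest eigenvalue, 2, is at most the vertex count 4.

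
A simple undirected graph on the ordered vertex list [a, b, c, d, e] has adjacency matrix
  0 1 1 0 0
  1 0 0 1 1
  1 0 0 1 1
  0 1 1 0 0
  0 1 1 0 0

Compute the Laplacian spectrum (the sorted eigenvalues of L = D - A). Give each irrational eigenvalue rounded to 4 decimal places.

With the vertex order [a, b, c, d, e], the degrees are [2, 3, 3, 2, 2], giving D = diag(2, 3, 3, 2, 2) and L = D - A. Since every row of L sums to 0, the all-ones vector is in the kernel and 0 is an eigenvalue. The eigenvalues sum to 12, which equals trace(L) = 2|E|.

[0, 2, 2, 3, 5]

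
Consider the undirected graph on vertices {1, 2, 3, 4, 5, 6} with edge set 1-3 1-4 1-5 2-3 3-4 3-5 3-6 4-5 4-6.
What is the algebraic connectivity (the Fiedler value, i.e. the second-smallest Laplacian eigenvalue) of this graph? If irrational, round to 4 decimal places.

1

Each diagonal entry of L is the vertex degree and each off-diagonal entry is -1 where an edge is present, 0 otherwise; in the order [1, 2, 3, 4, 5, 6] the diagonal is [3, 1, 5, 4, 3, 2]. The smallest Laplacian eigenvalue is always 0. The next one, lambda_2 = 1, measures how hard the graph is to disconnect: larger values mean better connectivity. There is one zero in the spectrum, matching the 1 component.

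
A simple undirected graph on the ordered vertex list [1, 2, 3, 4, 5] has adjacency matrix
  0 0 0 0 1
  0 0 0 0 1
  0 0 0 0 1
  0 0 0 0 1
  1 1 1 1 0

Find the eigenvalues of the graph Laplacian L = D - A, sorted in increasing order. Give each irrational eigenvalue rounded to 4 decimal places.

[0, 1, 1, 1, 5]

With the vertex order [1, 2, 3, 4, 5], the degrees are [1, 1, 1, 1, 4], giving D = diag(1, 1, 1, 1, 4) and L = D - A. Diagonalising L (or applying a numerical eigensolver to the 5x5 matrix) gives the spectrum above. There is one zero in the spectrum, matching the 1 component.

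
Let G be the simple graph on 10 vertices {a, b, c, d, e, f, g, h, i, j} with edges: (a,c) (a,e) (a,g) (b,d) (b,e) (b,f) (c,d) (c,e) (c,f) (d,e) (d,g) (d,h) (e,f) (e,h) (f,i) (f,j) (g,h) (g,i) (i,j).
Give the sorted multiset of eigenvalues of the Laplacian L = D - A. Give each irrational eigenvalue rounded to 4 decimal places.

[0, 1.1602, 2.2935, 2.5312, 3.3126, 4, 4.8604, 5.8855, 6.5562, 7.4006]

With the vertex order [a, b, c, d, e, f, g, h, i, j], the degrees are [3, 3, 4, 5, 6, 5, 4, 3, 3, 2], giving D = diag(3, 3, 4, 5, 6, 5, 4, 3, 3, 2) and L = D - A. Diagonalising L (or applying a numerical eigensolver to the 10x10 matrix) gives the spectrum above. The largest eigenvalue, 7.4006, is at most the vertex count 10.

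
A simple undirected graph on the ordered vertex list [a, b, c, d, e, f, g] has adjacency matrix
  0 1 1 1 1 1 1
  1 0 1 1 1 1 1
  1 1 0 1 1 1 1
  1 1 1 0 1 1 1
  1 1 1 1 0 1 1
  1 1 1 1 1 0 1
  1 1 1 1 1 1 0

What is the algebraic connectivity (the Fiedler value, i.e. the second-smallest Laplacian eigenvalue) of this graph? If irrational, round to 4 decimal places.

7

With the vertex order [a, b, c, d, e, f, g], the degrees are [6, 6, 6, 6, 6, 6, 6], giving D = diag(6, 6, 6, 6, 6, 6, 6) and L = D - A. The sorted Laplacian eigenvalues are [0, 7, 7, 7, 7, 7, 7]; the algebraic connectivity is the second entry, 7. There is one zero in the spectrum, matching the 1 component.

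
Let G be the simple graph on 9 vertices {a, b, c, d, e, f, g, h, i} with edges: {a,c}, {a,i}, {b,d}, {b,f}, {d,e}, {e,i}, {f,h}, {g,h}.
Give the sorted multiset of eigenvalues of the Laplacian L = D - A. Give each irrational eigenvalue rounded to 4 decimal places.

Reading degrees in the order [a, b, c, d, e, f, g, h, i] gives [2, 2, 1, 2, 2, 2, 1, 2, 2]; set D = diag(2, 2, 1, 2, 2, 2, 1, 2, 2) and form L = D - A. L is symmetric positive semidefinite, so every eigenvalue is real and nonnegative. The single zero eigenvalue shows the graph is connected. By the matrix-tree theorem the graph has (1/9) * product of the nonzero eigenvalues = 1 spanning tree. The largest eigenvalue, 3.8794, is at most the vertex count 9.

[0, 0.1206, 0.4679, 1, 1.6527, 2.3473, 3, 3.5321, 3.8794]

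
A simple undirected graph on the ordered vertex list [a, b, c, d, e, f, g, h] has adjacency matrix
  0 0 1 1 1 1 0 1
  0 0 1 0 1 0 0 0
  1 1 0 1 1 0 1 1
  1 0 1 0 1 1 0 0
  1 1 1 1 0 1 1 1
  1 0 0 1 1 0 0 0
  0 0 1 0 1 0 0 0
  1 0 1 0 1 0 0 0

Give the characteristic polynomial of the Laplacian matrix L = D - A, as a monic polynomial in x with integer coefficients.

With the vertex order [a, b, c, d, e, f, g, h], the degrees are [5, 2, 6, 4, 7, 3, 2, 3], giving D = diag(5, 2, 6, 4, 7, 3, 2, 3) and L = D - A. L has integer entries, so p(x) = det(xI - L) has integer coefficients. Expanding the determinant yields x^8 - 32x^7 + 420x^6 - 2918x^5 + 11546x^4 - 25962x^3 + 30732x^2 - 14816x. The constant term is 0 because L is singular (the all-ones vector lies in its kernel). By the matrix-tree theorem the graph has (1/8) * product of the nonzero eigenvalues = 1852 spanning trees.

x^8 - 32x^7 + 420x^6 - 2918x^5 + 11546x^4 - 25962x^3 + 30732x^2 - 14816x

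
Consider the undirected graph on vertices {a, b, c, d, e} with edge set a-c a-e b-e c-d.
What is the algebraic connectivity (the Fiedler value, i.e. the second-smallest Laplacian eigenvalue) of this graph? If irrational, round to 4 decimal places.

Reading degrees in the order [a, b, c, d, e] gives [2, 1, 2, 1, 2]; set D = diag(2, 1, 2, 1, 2) and form L = D - A. The sorted Laplacian eigenvalues are [0, 0.3820, 1.3820, 2.6180, 3.6180]; the algebraic connectivity is the second entry, 0.3820. The eigenvalues sum to 8, which equals trace(L) = 2|E|. The largest eigenvalue, 3.6180, is at most the vertex count 5.

0.3820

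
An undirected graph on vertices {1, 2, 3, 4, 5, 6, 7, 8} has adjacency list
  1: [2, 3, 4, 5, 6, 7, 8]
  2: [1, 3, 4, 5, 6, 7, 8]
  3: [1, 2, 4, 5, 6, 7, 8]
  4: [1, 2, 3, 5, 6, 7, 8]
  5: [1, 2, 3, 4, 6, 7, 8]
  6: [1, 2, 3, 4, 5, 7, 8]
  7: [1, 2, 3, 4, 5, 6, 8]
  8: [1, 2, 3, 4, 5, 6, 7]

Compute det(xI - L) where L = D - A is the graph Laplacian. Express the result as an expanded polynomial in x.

x^8 - 56x^7 + 1344x^6 - 17920x^5 + 143360x^4 - 688128x^3 + 1835008x^2 - 2097152x

Each diagonal entry of L is the vertex degree and each off-diagonal entry is -1 where an edge is present, 0 otherwise; in the order [1, 2, 3, 4, 5, 6, 7, 8] the diagonal is [7, 7, 7, 7, 7, 7, 7, 7]. L has integer entries, so p(x) = det(xI - L) has integer coefficients. Expanding the determinant yields x^8 - 56x^7 + 1344x^6 - 17920x^5 + 143360x^4 - 688128x^3 + 1835008x^2 - 2097152x. The constant term is 0 because L is singular (the all-ones vector lies in its kernel).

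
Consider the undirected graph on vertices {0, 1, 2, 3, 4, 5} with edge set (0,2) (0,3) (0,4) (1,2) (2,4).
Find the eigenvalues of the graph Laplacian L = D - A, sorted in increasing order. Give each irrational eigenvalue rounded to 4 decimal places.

Each diagonal entry of L is the vertex degree and each off-diagonal entry is -1 where an edge is present, 0 otherwise; in the order [0, 1, 2, 3, 4, 5] the diagonal is [3, 1, 3, 1, 2, 0]. Diagonalising L (or applying a numerical eigensolver to the 6x6 matrix) gives the spectrum above. The 2 zero eigenvalues correspond to the 2 connected components. The largest eigenvalue, 4.3028, is at most the vertex count 6.

[0, 0, 0.6972, 1.3820, 3.6180, 4.3028]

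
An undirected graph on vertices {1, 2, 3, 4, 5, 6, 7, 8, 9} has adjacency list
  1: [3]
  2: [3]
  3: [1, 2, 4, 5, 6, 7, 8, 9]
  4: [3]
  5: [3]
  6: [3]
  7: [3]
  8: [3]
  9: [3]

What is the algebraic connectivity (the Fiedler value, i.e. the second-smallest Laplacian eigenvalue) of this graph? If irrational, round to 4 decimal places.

With the vertex order [1, 2, 3, 4, 5, 6, 7, 8, 9], the degrees are [1, 1, 8, 1, 1, 1, 1, 1, 1], giving D = diag(1, 1, 8, 1, 1, 1, 1, 1, 1) and L = D - A. Computing the eigenvalues of L and sorting gives [0, 1, 1, 1, 1, 1, 1, 1, 9]. The Fiedler value lambda_2 = 1 is strictly positive, so the graph is connected. By the matrix-tree theorem the graph has (1/9) * product of the nonzero eigenvalues = 1 spanning tree. The eigenvalues sum to 16, which equals trace(L) = 2|E|.

1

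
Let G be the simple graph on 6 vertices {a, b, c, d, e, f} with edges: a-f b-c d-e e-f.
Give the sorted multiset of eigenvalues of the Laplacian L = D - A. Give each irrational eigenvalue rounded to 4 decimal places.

Each diagonal entry of L is the vertex degree and each off-diagonal entry is -1 where an edge is present, 0 otherwise; in the order [a, b, c, d, e, f] the diagonal is [1, 1, 1, 1, 2, 2]. Diagonalising L (or applying a numerical eigensolver to the 6x6 matrix) gives the spectrum above. The 2 zero eigenvalues correspond to the 2 connected components.

[0, 0, 0.5858, 2, 2, 3.4142]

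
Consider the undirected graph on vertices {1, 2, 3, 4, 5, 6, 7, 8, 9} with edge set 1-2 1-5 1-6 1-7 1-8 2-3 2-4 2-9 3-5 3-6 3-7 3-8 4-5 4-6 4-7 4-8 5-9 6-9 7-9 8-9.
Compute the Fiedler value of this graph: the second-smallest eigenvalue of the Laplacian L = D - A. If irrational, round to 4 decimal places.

4

Reading degrees in the order [1, 2, 3, 4, 5, 6, 7, 8, 9] gives [5, 4, 5, 5, 4, 4, 4, 4, 5]; set D = diag(5, 4, 5, 5, 4, 4, 4, 4, 5) and form L = D - A. The smallest Laplacian eigenvalue is always 0. The next one, lambda_2 = 4, measures how hard the graph is to disconnect: larger values mean better connectivity. The eigenvalues sum to 40, which equals trace(L) = 2|E|.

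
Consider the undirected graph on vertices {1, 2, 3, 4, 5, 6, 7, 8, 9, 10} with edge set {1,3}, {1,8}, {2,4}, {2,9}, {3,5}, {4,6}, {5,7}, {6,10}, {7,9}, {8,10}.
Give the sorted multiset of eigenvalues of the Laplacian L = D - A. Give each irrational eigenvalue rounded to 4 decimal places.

Each diagonal entry of L is the vertex degree and each off-diagonal entry is -1 where an edge is present, 0 otherwise; in the order [1, 2, 3, 4, 5, 6, 7, 8, 9, 10] the diagonal is [2, 2, 2, 2, 2, 2, 2, 2, 2, 2]. The multiplicity of 0 as a Laplacian eigenvalue equals the number of connected components. The single zero eigenvalue shows the graph is connected. The eigenvalues sum to 20, which equals trace(L) = 2|E|. There is one zero in the spectrum, matching the 1 component.

[0, 0.3820, 0.3820, 1.3820, 1.3820, 2.6180, 2.6180, 3.6180, 3.6180, 4]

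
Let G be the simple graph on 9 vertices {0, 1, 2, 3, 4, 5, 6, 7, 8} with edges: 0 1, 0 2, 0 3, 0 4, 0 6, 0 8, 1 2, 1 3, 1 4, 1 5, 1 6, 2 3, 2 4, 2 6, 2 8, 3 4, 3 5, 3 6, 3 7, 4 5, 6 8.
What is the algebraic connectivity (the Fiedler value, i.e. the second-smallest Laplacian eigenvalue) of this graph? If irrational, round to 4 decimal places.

Reading degrees in the order [0, 1, 2, 3, 4, 5, 6, 7, 8] gives [6, 6, 6, 7, 5, 3, 5, 1, 3]; set D = diag(6, 6, 6, 7, 5, 3, 5, 1, 3) and form L = D - A. The smallest Laplacian eigenvalue is always 0. The next one, lambda_2 = 0.9687, measures how hard the graph is to disconnect: larger values mean better connectivity.

0.9687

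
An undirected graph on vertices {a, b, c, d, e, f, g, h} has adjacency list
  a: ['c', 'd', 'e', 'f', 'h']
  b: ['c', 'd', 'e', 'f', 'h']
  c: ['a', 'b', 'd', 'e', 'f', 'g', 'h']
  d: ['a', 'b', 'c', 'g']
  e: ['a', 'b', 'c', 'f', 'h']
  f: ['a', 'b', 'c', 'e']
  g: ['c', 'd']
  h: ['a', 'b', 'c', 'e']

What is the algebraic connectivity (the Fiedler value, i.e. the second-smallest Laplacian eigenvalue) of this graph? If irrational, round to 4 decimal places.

1.7269

Each diagonal entry of L is the vertex degree and each off-diagonal entry is -1 where an edge is present, 0 otherwise; in the order [a, b, c, d, e, f, g, h] the diagonal is [5, 5, 7, 4, 5, 4, 2, 4]. Computing the eigenvalues of L and sorting gives [0, 1.7269, 4, 4.1404, 5, 6, 7.1326, 8]. The Fiedler value lambda_2 = 1.7269 is strictly positive, so the graph is connected. The largest eigenvalue, 8, is at most the vertex count 8.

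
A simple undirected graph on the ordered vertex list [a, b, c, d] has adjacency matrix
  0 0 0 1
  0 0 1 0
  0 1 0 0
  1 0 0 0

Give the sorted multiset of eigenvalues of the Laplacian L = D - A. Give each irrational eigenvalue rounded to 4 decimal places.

[0, 0, 2, 2]

With the vertex order [a, b, c, d], the degrees are [1, 1, 1, 1], giving D = diag(1, 1, 1, 1) and L = D - A. Diagonalising L (or applying a numerical eigensolver to the 4x4 matrix) gives the spectrum above. The 2 zero eigenvalues correspond to the 2 connected components.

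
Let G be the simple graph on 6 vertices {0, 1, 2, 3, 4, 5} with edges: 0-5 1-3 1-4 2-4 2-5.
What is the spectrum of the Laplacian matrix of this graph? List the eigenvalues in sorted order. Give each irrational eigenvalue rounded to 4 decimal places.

Each diagonal entry of L is the vertex degree and each off-diagonal entry is -1 where an edge is present, 0 otherwise; in the order [0, 1, 2, 3, 4, 5] the diagonal is [1, 2, 2, 1, 2, 2]. L is symmetric positive semidefinite, so every eigenvalue is real and nonnegative. The single zero eigenvalue shows the graph is connected. By the matrix-tree theorem the graph has (1/6) * product of the nonzero eigenvalues = 1 spanning tree. There is one zero in the spectrum, matching the 1 component.

[0, 0.2679, 1, 2, 3, 3.7321]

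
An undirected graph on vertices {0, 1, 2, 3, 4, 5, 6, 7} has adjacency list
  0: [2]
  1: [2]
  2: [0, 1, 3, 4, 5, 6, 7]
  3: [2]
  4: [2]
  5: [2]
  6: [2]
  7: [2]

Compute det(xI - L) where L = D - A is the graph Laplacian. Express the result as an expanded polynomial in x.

Each diagonal entry of L is the vertex degree and each off-diagonal entry is -1 where an edge is present, 0 otherwise; in the order [0, 1, 2, 3, 4, 5, 6, 7] the diagonal is [1, 1, 7, 1, 1, 1, 1, 1]. The eigenvalues of L are [0, 1, 1, 1, 1, 1, 1, 8]; the characteristic polynomial is the product of (x - lambda_i), which multiplies out to x^8 - 14x^7 + 63x^6 - 140x^5 + 175x^4 - 126x^3 + 49x^2 - 8x. The constant term is 0 because L is singular (the all-ones vector lies in its kernel). The largest eigenvalue, 8, is at most the vertex count 8. There is one zero in the spectrum, matching the 1 component.

x^8 - 14x^7 + 63x^6 - 140x^5 + 175x^4 - 126x^3 + 49x^2 - 8x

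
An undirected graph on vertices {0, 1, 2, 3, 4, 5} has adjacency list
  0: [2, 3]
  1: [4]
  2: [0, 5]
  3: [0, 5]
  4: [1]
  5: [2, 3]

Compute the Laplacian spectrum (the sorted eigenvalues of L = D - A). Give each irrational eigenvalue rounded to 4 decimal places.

Each diagonal entry of L is the vertex degree and each off-diagonal entry is -1 where an edge is present, 0 otherwise; in the order [0, 1, 2, 3, 4, 5] the diagonal is [2, 1, 2, 2, 1, 2]. L is symmetric positive semidefinite, so every eigenvalue is real and nonnegative. The 2 zero eigenvalues correspond to the 2 connected components. There are 2 zeros in the spectrum, matching the 2 components. The largest eigenvalue, 4, is at most the vertex count 6.

[0, 0, 2, 2, 2, 4]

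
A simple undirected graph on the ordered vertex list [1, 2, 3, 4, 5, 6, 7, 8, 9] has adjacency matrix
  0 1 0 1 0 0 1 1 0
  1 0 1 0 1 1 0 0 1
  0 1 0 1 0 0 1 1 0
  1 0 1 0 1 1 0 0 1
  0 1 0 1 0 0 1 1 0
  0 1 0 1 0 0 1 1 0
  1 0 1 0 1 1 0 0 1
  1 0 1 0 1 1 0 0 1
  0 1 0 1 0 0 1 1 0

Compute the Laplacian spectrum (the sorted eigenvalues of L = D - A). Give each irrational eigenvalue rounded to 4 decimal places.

With the vertex order [1, 2, 3, 4, 5, 6, 7, 8, 9], the degrees are [4, 5, 4, 5, 4, 4, 5, 5, 4], giving D = diag(4, 5, 4, 5, 4, 4, 5, 5, 4) and L = D - A. Since every row of L sums to 0, the all-ones vector is in the kernel and 0 is an eigenvalue. There is one zero in the spectrum, matching the 1 component. The eigenvalues sum to 40, which equals trace(L) = 2|E|.

[0, 4, 4, 4, 4, 5, 5, 5, 9]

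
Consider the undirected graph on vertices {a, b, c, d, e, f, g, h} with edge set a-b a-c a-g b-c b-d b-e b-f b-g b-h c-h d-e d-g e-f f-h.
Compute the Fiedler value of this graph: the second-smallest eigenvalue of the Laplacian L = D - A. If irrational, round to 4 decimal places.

With the vertex order [a, b, c, d, e, f, g, h], the degrees are [3, 7, 3, 3, 3, 3, 3, 3], giving D = diag(3, 7, 3, 3, 3, 3, 3, 3) and L = D - A. Computing the eigenvalues of L and sorting gives [0, 1.7530, 1.7530, 3.4450, 3.4450, 4.8019, 4.8019, 8]. The Fiedler value lambda_2 = 1.7530 is strictly positive, so the graph is connected.

1.7530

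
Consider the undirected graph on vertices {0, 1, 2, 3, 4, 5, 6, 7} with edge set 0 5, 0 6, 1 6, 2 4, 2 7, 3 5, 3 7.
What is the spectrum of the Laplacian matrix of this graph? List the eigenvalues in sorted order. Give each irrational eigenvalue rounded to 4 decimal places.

[0, 0.1522, 0.5858, 1.2346, 2, 2.7654, 3.4142, 3.8478]

Each diagonal entry of L is the vertex degree and each off-diagonal entry is -1 where an edge is present, 0 otherwise; in the order [0, 1, 2, 3, 4, 5, 6, 7] the diagonal is [2, 1, 2, 2, 1, 2, 2, 2]. Since every row of L sums to 0, the all-ones vector is in the kernel and 0 is an eigenvalue. The single zero eigenvalue shows the graph is connected. There is one zero in the spectrum, matching the 1 component.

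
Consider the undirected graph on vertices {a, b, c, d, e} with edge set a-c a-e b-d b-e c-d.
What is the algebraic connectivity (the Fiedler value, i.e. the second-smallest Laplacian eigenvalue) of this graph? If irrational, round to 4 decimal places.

Each diagonal entry of L is the vertex degree and each off-diagonal entry is -1 where an edge is present, 0 otherwise; in the order [a, b, c, d, e] the diagonal is [2, 2, 2, 2, 2]. The smallest Laplacian eigenvalue is always 0. The next one, lambda_2 = 1.3820, measures how hard the graph is to disconnect: larger values mean better connectivity. The eigenvalues sum to 10, which equals trace(L) = 2|E|. By the matrix-tree theorem the graph has (1/5) * product of the nonzero eigenvalues = 5 spanning trees.

1.3820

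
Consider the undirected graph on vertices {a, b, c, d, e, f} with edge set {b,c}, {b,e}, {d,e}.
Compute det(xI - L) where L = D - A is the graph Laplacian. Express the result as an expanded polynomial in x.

x^6 - 6x^5 + 10x^4 - 4x^3

With the vertex order [a, b, c, d, e, f], the degrees are [0, 2, 1, 1, 2, 0], giving D = diag(0, 2, 1, 1, 2, 0) and L = D - A. L has integer entries, so p(x) = det(xI - L) has integer coefficients. Expanding the determinant yields x^6 - 6x^5 + 10x^4 - 4x^3. The coefficient of x^5 equals -trace(L) = -6, matching the sum of degrees. There are 3 zeros in the spectrum, matching the 3 components. The eigenvalues sum to 6, which equals trace(L) = 2|E|.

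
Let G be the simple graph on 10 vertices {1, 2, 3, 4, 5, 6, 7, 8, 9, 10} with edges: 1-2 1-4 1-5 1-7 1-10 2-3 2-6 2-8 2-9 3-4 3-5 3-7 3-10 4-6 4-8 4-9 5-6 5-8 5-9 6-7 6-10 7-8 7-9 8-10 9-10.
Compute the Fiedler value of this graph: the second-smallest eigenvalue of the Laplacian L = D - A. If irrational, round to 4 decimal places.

5

Each diagonal entry of L is the vertex degree and each off-diagonal entry is -1 where an edge is present, 0 otherwise; in the order [1, 2, 3, 4, 5, 6, 7, 8, 9, 10] the diagonal is [5, 5, 5, 5, 5, 5, 5, 5, 5, 5]. The sorted Laplacian eigenvalues are [0, 5, 5, 5, 5, 5, 5, 5, 5, 10]; the algebraic connectivity is the second entry, 5. The largest eigenvalue, 10, is at most the vertex count 10.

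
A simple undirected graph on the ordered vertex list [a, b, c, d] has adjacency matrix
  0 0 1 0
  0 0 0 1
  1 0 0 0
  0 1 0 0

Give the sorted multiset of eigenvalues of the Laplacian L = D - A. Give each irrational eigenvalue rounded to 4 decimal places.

Each diagonal entry of L is the vertex degree and each off-diagonal entry is -1 where an edge is present, 0 otherwise; in the order [a, b, c, d] the diagonal is [1, 1, 1, 1]. Since every row of L sums to 0, the all-ones vector is in the kernel and 0 is an eigenvalue. The 2 zero eigenvalues correspond to the 2 connected components. There are 2 zeros in the spectrum, matching the 2 components.

[0, 0, 2, 2]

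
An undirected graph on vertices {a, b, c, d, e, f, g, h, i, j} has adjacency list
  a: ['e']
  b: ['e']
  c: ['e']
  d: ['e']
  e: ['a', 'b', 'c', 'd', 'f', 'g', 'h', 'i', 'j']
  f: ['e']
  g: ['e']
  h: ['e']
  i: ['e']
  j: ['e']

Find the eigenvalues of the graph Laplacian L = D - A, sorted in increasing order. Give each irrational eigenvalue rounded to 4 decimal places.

[0, 1, 1, 1, 1, 1, 1, 1, 1, 10]

Reading degrees in the order [a, b, c, d, e, f, g, h, i, j] gives [1, 1, 1, 1, 9, 1, 1, 1, 1, 1]; set D = diag(1, 1, 1, 1, 9, 1, 1, 1, 1, 1) and form L = D - A. Diagonalising L (or applying a numerical eigensolver to the 10x10 matrix) gives the spectrum above. The largest eigenvalue, 10, is at most the vertex count 10.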